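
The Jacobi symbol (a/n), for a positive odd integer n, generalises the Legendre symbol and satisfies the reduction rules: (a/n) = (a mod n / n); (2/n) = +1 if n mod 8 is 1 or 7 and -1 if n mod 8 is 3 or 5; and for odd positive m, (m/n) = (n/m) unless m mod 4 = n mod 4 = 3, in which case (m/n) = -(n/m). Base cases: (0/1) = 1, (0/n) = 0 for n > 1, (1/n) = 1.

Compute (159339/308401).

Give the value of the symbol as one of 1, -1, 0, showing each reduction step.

reciprocity: (159339/308401) = +1·(308401/159339) since 159339 mod 4 = 3, 308401 mod 4 = 1; sign now +1
(308401/159339) = (149062/159339)   [reduce mod 159339]
149062 = 2^1·74531; (2/159339) = -1 since 159339 mod 8 = 3, so (149062/159339) = (-1)^1·(74531/159339); sign now -1
reciprocity: (74531/159339) = -1·(159339/74531) since 74531 mod 4 = 3, 159339 mod 4 = 3; sign now +1
(159339/74531) = (10277/74531)   [reduce mod 74531]
reciprocity: (10277/74531) = +1·(74531/10277) since 10277 mod 4 = 1, 74531 mod 4 = 3; sign now +1
(74531/10277) = (2592/10277)   [reduce mod 10277]
2592 = 2^5·81; (2/10277) = -1 since 10277 mod 8 = 5, so (2592/10277) = (-1)^5·(81/10277); sign now -1
reciprocity: (81/10277) = +1·(10277/81) since 81 mod 4 = 1, 10277 mod 4 = 1; sign now -1
(10277/81) = (71/81)   [reduce mod 81]
reciprocity: (71/81) = +1·(81/71) since 71 mod 4 = 3, 81 mod 4 = 1; sign now -1
(81/71) = (10/71)   [reduce mod 71]
10 = 2^1·5; (2/71) = +1 since 71 mod 8 = 7, so (10/71) = (+1)^1·(5/71); sign now -1
reciprocity: (5/71) = +1·(71/5) since 5 mod 4 = 1, 71 mod 4 = 3; sign now -1
(71/5) = (1/5)   [reduce mod 5]
(1/5) = 1; final value = sign = -1

-1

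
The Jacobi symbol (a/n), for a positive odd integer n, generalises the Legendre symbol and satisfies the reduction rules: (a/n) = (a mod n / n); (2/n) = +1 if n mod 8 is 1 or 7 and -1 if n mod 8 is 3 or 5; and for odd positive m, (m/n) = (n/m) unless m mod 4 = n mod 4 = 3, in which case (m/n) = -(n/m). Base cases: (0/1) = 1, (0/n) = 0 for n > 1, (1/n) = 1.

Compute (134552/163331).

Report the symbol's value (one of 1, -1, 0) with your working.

1

factor out 2^3: 134552 = 2^3·16819; with 163331 mod 8 = 3, (2/163331) = -1; sign now -1; continue with (16819/163331)
flip (16819/163331) -> (163331/16819): both odd, 16819 mod 4 = 3, 163331 mod 4 = 3, so the flip contributes -1; sign now +1
(163331/16819): 163331 mod 16819 = 11960, so (163331/16819) = (11960/16819)
factor out 2^3: 11960 = 2^3·1495; with 16819 mod 8 = 3, (2/16819) = -1; sign now -1; continue with (1495/16819)
flip (1495/16819) -> (16819/1495): both odd, 1495 mod 4 = 3, 16819 mod 4 = 3, so the flip contributes -1; sign now +1
(16819/1495): 16819 mod 1495 = 374, so (16819/1495) = (374/1495)
factor out 2^1: 374 = 2^1·187; with 1495 mod 8 = 7, (2/1495) = +1; sign now +1; continue with (187/1495)
flip (187/1495) -> (1495/187): both odd, 187 mod 4 = 3, 1495 mod 4 = 3, so the flip contributes -1; sign now -1
(1495/187): 1495 mod 187 = 186, so (1495/187) = (186/187)
factor out 2^1: 186 = 2^1·93; with 187 mod 8 = 3, (2/187) = -1; sign now +1; continue with (93/187)
flip (93/187) -> (187/93): both odd, 93 mod 4 = 1, 187 mod 4 = 3, so the flip contributes +1; sign now +1
(187/93): 187 mod 93 = 1, so (187/93) = (1/93)
reached (1/93) = 1, so the symbol is +1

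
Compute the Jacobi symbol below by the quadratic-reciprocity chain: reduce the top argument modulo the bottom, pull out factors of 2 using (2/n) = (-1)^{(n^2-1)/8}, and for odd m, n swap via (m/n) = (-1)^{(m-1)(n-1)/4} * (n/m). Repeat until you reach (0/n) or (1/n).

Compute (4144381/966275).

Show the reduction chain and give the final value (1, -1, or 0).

(4144381/966275) = (279281/966275)   [reduce mod 966275]
reciprocity: (279281/966275) = +1·(966275/279281) since 279281 mod 4 = 1, 966275 mod 4 = 3; sign now +1
(966275/279281) = (128432/279281)   [reduce mod 279281]
128432 = 2^4·8027; (2/279281) = +1 since 279281 mod 8 = 1, so (128432/279281) = (+1)^4·(8027/279281); sign now +1
reciprocity: (8027/279281) = +1·(279281/8027) since 8027 mod 4 = 3, 279281 mod 4 = 1; sign now +1
(279281/8027) = (6363/8027)   [reduce mod 8027]
reciprocity: (6363/8027) = -1·(8027/6363) since 6363 mod 4 = 3, 8027 mod 4 = 3; sign now -1
(8027/6363) = (1664/6363)   [reduce mod 6363]
1664 = 2^7·13; (2/6363) = -1 since 6363 mod 8 = 3, so (1664/6363) = (-1)^7·(13/6363); sign now +1
reciprocity: (13/6363) = +1·(6363/13) since 13 mod 4 = 1, 6363 mod 4 = 3; sign now +1
(6363/13) = (6/13)   [reduce mod 13]
6 = 2^1·3; (2/13) = -1 since 13 mod 8 = 5, so (6/13) = (-1)^1·(3/13); sign now -1
reciprocity: (3/13) = +1·(13/3) since 3 mod 4 = 3, 13 mod 4 = 1; sign now -1
(13/3) = (1/3)   [reduce mod 3]
(1/3) = 1; final value = sign = -1

-1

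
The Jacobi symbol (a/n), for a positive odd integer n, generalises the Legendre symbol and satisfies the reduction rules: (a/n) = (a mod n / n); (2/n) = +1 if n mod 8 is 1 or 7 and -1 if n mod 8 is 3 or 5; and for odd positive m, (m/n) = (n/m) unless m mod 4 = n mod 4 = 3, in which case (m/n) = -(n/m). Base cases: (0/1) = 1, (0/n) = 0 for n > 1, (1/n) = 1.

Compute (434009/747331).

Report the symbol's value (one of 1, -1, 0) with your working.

1

flip (434009/747331) -> (747331/434009): both odd, 434009 mod 4 = 1, 747331 mod 4 = 3, so the flip contributes +1; sign now +1
(747331/434009): 747331 mod 434009 = 313322, so (747331/434009) = (313322/434009)
factor out 2^1: 313322 = 2^1·156661; with 434009 mod 8 = 1, (2/434009) = +1; sign now +1; continue with (156661/434009)
flip (156661/434009) -> (434009/156661): both odd, 156661 mod 4 = 1, 434009 mod 4 = 1, so the flip contributes +1; sign now +1
(434009/156661): 434009 mod 156661 = 120687, so (434009/156661) = (120687/156661)
flip (120687/156661) -> (156661/120687): both odd, 120687 mod 4 = 3, 156661 mod 4 = 1, so the flip contributes +1; sign now +1
(156661/120687): 156661 mod 120687 = 35974, so (156661/120687) = (35974/120687)
factor out 2^1: 35974 = 2^1·17987; with 120687 mod 8 = 7, (2/120687) = +1; sign now +1; continue with (17987/120687)
flip (17987/120687) -> (120687/17987): both odd, 17987 mod 4 = 3, 120687 mod 4 = 3, so the flip contributes -1; sign now -1
(120687/17987): 120687 mod 17987 = 12765, so (120687/17987) = (12765/17987)
flip (12765/17987) -> (17987/12765): both odd, 12765 mod 4 = 1, 17987 mod 4 = 3, so the flip contributes +1; sign now -1
(17987/12765): 17987 mod 12765 = 5222, so (17987/12765) = (5222/12765)
factor out 2^1: 5222 = 2^1·2611; with 12765 mod 8 = 5, (2/12765) = -1; sign now +1; continue with (2611/12765)
flip (2611/12765) -> (12765/2611): both odd, 2611 mod 4 = 3, 12765 mod 4 = 1, so the flip contributes +1; sign now +1
(12765/2611): 12765 mod 2611 = 2321, so (12765/2611) = (2321/2611)
flip (2321/2611) -> (2611/2321): both odd, 2321 mod 4 = 1, 2611 mod 4 = 3, so the flip contributes +1; sign now +1
(2611/2321): 2611 mod 2321 = 290, so (2611/2321) = (290/2321)
factor out 2^1: 290 = 2^1·145; with 2321 mod 8 = 1, (2/2321) = +1; sign now +1; continue with (145/2321)
flip (145/2321) -> (2321/145): both odd, 145 mod 4 = 1, 2321 mod 4 = 1, so the flip contributes +1; sign now +1
(2321/145): 2321 mod 145 = 1, so (2321/145) = (1/145)
reached (1/145) = 1, so the symbol is +1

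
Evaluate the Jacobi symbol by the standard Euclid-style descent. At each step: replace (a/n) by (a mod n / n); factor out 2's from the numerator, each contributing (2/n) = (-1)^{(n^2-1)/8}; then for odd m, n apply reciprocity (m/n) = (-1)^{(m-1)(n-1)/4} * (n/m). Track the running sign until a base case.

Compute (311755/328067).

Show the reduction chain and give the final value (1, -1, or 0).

1

flip (311755/328067) -> (328067/311755): both odd, 311755 mod 4 = 3, 328067 mod 4 = 3, so the flip contributes -1; sign now -1
(328067/311755): 328067 mod 311755 = 16312, so (328067/311755) = (16312/311755)
factor out 2^3: 16312 = 2^3·2039; with 311755 mod 8 = 3, (2/311755) = -1; sign now +1; continue with (2039/311755)
flip (2039/311755) -> (311755/2039): both odd, 2039 mod 4 = 3, 311755 mod 4 = 3, so the flip contributes -1; sign now -1
(311755/2039): 311755 mod 2039 = 1827, so (311755/2039) = (1827/2039)
flip (1827/2039) -> (2039/1827): both odd, 1827 mod 4 = 3, 2039 mod 4 = 3, so the flip contributes -1; sign now +1
(2039/1827): 2039 mod 1827 = 212, so (2039/1827) = (212/1827)
factor out 2^2: 212 = 2^2·53; with 1827 mod 8 = 3, (2/1827) = -1; sign now +1; continue with (53/1827)
flip (53/1827) -> (1827/53): both odd, 53 mod 4 = 1, 1827 mod 4 = 3, so the flip contributes +1; sign now +1
(1827/53): 1827 mod 53 = 25, so (1827/53) = (25/53)
flip (25/53) -> (53/25): both odd, 25 mod 4 = 1, 53 mod 4 = 1, so the flip contributes +1; sign now +1
(53/25): 53 mod 25 = 3, so (53/25) = (3/25)
flip (3/25) -> (25/3): both odd, 3 mod 4 = 3, 25 mod 4 = 1, so the flip contributes +1; sign now +1
(25/3): 25 mod 3 = 1, so (25/3) = (1/3)
reached (1/3) = 1, so the symbol is +1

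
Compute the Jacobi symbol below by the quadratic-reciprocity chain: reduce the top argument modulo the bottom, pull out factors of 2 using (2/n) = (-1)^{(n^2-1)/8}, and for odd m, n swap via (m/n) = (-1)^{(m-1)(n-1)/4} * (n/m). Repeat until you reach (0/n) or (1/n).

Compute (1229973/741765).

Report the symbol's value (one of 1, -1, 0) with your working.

0

(1229973/741765) = (488208/741765)   [reduce mod 741765]
488208 = 2^4·30513; (2/741765) = -1 since 741765 mod 8 = 5, so (488208/741765) = (-1)^4·(30513/741765); sign now +1
reciprocity: (30513/741765) = +1·(741765/30513) since 30513 mod 4 = 1, 741765 mod 4 = 1; sign now +1
(741765/30513) = (9453/30513)   [reduce mod 30513]
reciprocity: (9453/30513) = +1·(30513/9453) since 9453 mod 4 = 1, 30513 mod 4 = 1; sign now +1
(30513/9453) = (2154/9453)   [reduce mod 9453]
2154 = 2^1·1077; (2/9453) = -1 since 9453 mod 8 = 5, so (2154/9453) = (-1)^1·(1077/9453); sign now -1
reciprocity: (1077/9453) = +1·(9453/1077) since 1077 mod 4 = 1, 9453 mod 4 = 1; sign now -1
(9453/1077) = (837/1077)   [reduce mod 1077]
reciprocity: (837/1077) = +1·(1077/837) since 837 mod 4 = 1, 1077 mod 4 = 1; sign now -1
(1077/837) = (240/837)   [reduce mod 837]
240 = 2^4·15; (2/837) = -1 since 837 mod 8 = 5, so (240/837) = (-1)^4·(15/837); sign now -1
reciprocity: (15/837) = +1·(837/15) since 15 mod 4 = 3, 837 mod 4 = 1; sign now -1
(837/15) = (12/15)   [reduce mod 15]
12 = 2^2·3; (2/15) = +1 since 15 mod 8 = 7, so (12/15) = (+1)^2·(3/15); sign now -1
reciprocity: (3/15) = -1·(15/3) since 3 mod 4 = 3, 15 mod 4 = 3; sign now +1
(15/3) = (0/3)   [reduce mod 3]
(0/3) = 0   [gcd(a, n) > 1]; final value = 0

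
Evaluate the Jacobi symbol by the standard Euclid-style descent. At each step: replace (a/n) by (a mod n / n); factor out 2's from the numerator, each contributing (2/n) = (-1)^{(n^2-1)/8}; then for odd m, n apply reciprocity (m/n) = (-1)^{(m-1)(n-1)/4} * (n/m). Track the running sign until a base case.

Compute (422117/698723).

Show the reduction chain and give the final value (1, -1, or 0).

reciprocity: (422117/698723) = +1·(698723/422117) since 422117 mod 4 = 1, 698723 mod 4 = 3; sign now +1
(698723/422117) = (276606/422117)   [reduce mod 422117]
276606 = 2^1·138303; (2/422117) = -1 since 422117 mod 8 = 5, so (276606/422117) = (-1)^1·(138303/422117); sign now -1
reciprocity: (138303/422117) = +1·(422117/138303) since 138303 mod 4 = 3, 422117 mod 4 = 1; sign now -1
(422117/138303) = (7208/138303)   [reduce mod 138303]
7208 = 2^3·901; (2/138303) = +1 since 138303 mod 8 = 7, so (7208/138303) = (+1)^3·(901/138303); sign now -1
reciprocity: (901/138303) = +1·(138303/901) since 901 mod 4 = 1, 138303 mod 4 = 3; sign now -1
(138303/901) = (450/901)   [reduce mod 901]
450 = 2^1·225; (2/901) = -1 since 901 mod 8 = 5, so (450/901) = (-1)^1·(225/901); sign now +1
reciprocity: (225/901) = +1·(901/225) since 225 mod 4 = 1, 901 mod 4 = 1; sign now +1
(901/225) = (1/225)   [reduce mod 225]
(1/225) = 1; final value = sign = +1

1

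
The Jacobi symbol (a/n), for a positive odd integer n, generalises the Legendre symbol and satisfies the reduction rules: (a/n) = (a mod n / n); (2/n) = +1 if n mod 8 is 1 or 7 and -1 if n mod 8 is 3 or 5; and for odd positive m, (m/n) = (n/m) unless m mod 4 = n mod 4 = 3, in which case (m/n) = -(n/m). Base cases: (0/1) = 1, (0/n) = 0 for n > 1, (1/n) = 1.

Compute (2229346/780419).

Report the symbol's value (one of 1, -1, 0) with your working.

0

(2229346/780419) = (668508/780419)   [reduce mod 780419]
668508 = 2^2·167127; (2/780419) = -1 since 780419 mod 8 = 3, so (668508/780419) = (-1)^2·(167127/780419); sign now +1
reciprocity: (167127/780419) = -1·(780419/167127) since 167127 mod 4 = 3, 780419 mod 4 = 3; sign now -1
(780419/167127) = (111911/167127)   [reduce mod 167127]
reciprocity: (111911/167127) = -1·(167127/111911) since 111911 mod 4 = 3, 167127 mod 4 = 3; sign now +1
(167127/111911) = (55216/111911)   [reduce mod 111911]
55216 = 2^4·3451; (2/111911) = +1 since 111911 mod 8 = 7, so (55216/111911) = (+1)^4·(3451/111911); sign now +1
reciprocity: (3451/111911) = -1·(111911/3451) since 3451 mod 4 = 3, 111911 mod 4 = 3; sign now -1
(111911/3451) = (1479/3451)   [reduce mod 3451]
reciprocity: (1479/3451) = -1·(3451/1479) since 1479 mod 4 = 3, 3451 mod 4 = 3; sign now +1
(3451/1479) = (493/1479)   [reduce mod 1479]
reciprocity: (493/1479) = +1·(1479/493) since 493 mod 4 = 1, 1479 mod 4 = 3; sign now +1
(1479/493) = (0/493)   [reduce mod 493]
(0/493) = 0   [gcd(a, n) > 1]; final value = 0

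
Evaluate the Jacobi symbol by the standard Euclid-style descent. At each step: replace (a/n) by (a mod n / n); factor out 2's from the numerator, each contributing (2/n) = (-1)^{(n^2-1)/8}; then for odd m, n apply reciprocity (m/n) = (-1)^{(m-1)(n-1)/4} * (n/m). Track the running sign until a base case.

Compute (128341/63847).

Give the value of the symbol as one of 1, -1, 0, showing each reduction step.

-1

(128341/63847) = (647/63847)   [reduce mod 63847]
reciprocity: (647/63847) = -1·(63847/647) since 647 mod 4 = 3, 63847 mod 4 = 3; sign now -1
(63847/647) = (441/647)   [reduce mod 647]
reciprocity: (441/647) = +1·(647/441) since 441 mod 4 = 1, 647 mod 4 = 3; sign now -1
(647/441) = (206/441)   [reduce mod 441]
206 = 2^1·103; (2/441) = +1 since 441 mod 8 = 1, so (206/441) = (+1)^1·(103/441); sign now -1
reciprocity: (103/441) = +1·(441/103) since 103 mod 4 = 3, 441 mod 4 = 1; sign now -1
(441/103) = (29/103)   [reduce mod 103]
reciprocity: (29/103) = +1·(103/29) since 29 mod 4 = 1, 103 mod 4 = 3; sign now -1
(103/29) = (16/29)   [reduce mod 29]
16 = 2^4·1; (2/29) = -1 since 29 mod 8 = 5, so (16/29) = (-1)^4·(1/29); sign now -1
(1/29) = 1; final value = sign = -1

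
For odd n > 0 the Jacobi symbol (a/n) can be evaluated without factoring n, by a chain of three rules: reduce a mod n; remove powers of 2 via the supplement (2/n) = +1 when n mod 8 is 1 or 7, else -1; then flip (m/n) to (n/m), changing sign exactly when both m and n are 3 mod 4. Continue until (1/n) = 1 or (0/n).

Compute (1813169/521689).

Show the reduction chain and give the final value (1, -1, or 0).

1

(1813169/521689) = (248102/521689)   [reduce mod 521689]
248102 = 2^1·124051; (2/521689) = +1 since 521689 mod 8 = 1, so (248102/521689) = (+1)^1·(124051/521689); sign now +1
reciprocity: (124051/521689) = +1·(521689/124051) since 124051 mod 4 = 3, 521689 mod 4 = 1; sign now +1
(521689/124051) = (25485/124051)   [reduce mod 124051]
reciprocity: (25485/124051) = +1·(124051/25485) since 25485 mod 4 = 1, 124051 mod 4 = 3; sign now +1
(124051/25485) = (22111/25485)   [reduce mod 25485]
reciprocity: (22111/25485) = +1·(25485/22111) since 22111 mod 4 = 3, 25485 mod 4 = 1; sign now +1
(25485/22111) = (3374/22111)   [reduce mod 22111]
3374 = 2^1·1687; (2/22111) = +1 since 22111 mod 8 = 7, so (3374/22111) = (+1)^1·(1687/22111); sign now +1
reciprocity: (1687/22111) = -1·(22111/1687) since 1687 mod 4 = 3, 22111 mod 4 = 3; sign now -1
(22111/1687) = (180/1687)   [reduce mod 1687]
180 = 2^2·45; (2/1687) = +1 since 1687 mod 8 = 7, so (180/1687) = (+1)^2·(45/1687); sign now -1
reciprocity: (45/1687) = +1·(1687/45) since 45 mod 4 = 1, 1687 mod 4 = 3; sign now -1
(1687/45) = (22/45)   [reduce mod 45]
22 = 2^1·11; (2/45) = -1 since 45 mod 8 = 5, so (22/45) = (-1)^1·(11/45); sign now +1
reciprocity: (11/45) = +1·(45/11) since 11 mod 4 = 3, 45 mod 4 = 1; sign now +1
(45/11) = (1/11)   [reduce mod 11]
(1/11) = 1; final value = sign = +1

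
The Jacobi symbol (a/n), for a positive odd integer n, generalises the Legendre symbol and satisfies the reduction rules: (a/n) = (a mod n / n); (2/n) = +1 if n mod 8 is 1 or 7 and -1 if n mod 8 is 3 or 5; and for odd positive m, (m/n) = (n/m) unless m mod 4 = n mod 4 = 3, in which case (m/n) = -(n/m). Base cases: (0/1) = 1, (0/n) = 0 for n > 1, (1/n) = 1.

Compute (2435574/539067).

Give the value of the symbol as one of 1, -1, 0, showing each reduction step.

0

(2435574/539067): 2435574 mod 539067 = 279306, so (2435574/539067) = (279306/539067)
factor out 2^1: 279306 = 2^1·139653; with 539067 mod 8 = 3, (2/539067) = -1; sign now -1; continue with (139653/539067)
flip (139653/539067) -> (539067/139653): both odd, 139653 mod 4 = 1, 539067 mod 4 = 3, so the flip contributes +1; sign now -1
(539067/139653): 539067 mod 139653 = 120108, so (539067/139653) = (120108/139653)
factor out 2^2: 120108 = 2^2·30027; with 139653 mod 8 = 5, (2/139653) = -1; sign now -1; continue with (30027/139653)
flip (30027/139653) -> (139653/30027): both odd, 30027 mod 4 = 3, 139653 mod 4 = 1, so the flip contributes +1; sign now -1
(139653/30027): 139653 mod 30027 = 19545, so (139653/30027) = (19545/30027)
flip (19545/30027) -> (30027/19545): both odd, 19545 mod 4 = 1, 30027 mod 4 = 3, so the flip contributes +1; sign now -1
(30027/19545): 30027 mod 19545 = 10482, so (30027/19545) = (10482/19545)
factor out 2^1: 10482 = 2^1·5241; with 19545 mod 8 = 1, (2/19545) = +1; sign now -1; continue with (5241/19545)
flip (5241/19545) -> (19545/5241): both odd, 5241 mod 4 = 1, 19545 mod 4 = 1, so the flip contributes +1; sign now -1
(19545/5241): 19545 mod 5241 = 3822, so (19545/5241) = (3822/5241)
factor out 2^1: 3822 = 2^1·1911; with 5241 mod 8 = 1, (2/5241) = +1; sign now -1; continue with (1911/5241)
flip (1911/5241) -> (5241/1911): both odd, 1911 mod 4 = 3, 5241 mod 4 = 1, so the flip contributes +1; sign now -1
(5241/1911): 5241 mod 1911 = 1419, so (5241/1911) = (1419/1911)
flip (1419/1911) -> (1911/1419): both odd, 1419 mod 4 = 3, 1911 mod 4 = 3, so the flip contributes -1; sign now +1
(1911/1419): 1911 mod 1419 = 492, so (1911/1419) = (492/1419)
factor out 2^2: 492 = 2^2·123; with 1419 mod 8 = 3, (2/1419) = -1; sign now +1; continue with (123/1419)
flip (123/1419) -> (1419/123): both odd, 123 mod 4 = 3, 1419 mod 4 = 3, so the flip contributes -1; sign now -1
(1419/123): 1419 mod 123 = 66, so (1419/123) = (66/123)
factor out 2^1: 66 = 2^1·33; with 123 mod 8 = 3, (2/123) = -1; sign now +1; continue with (33/123)
flip (33/123) -> (123/33): both odd, 33 mod 4 = 1, 123 mod 4 = 3, so the flip contributes +1; sign now +1
(123/33): 123 mod 33 = 24, so (123/33) = (24/33)
factor out 2^3: 24 = 2^3·3; with 33 mod 8 = 1, (2/33) = +1; sign now +1; continue with (3/33)
flip (3/33) -> (33/3): both odd, 3 mod 4 = 3, 33 mod 4 = 1, so the flip contributes +1; sign now +1
(33/3): 33 mod 3 = 0, so (33/3) = (0/3)
reached (0/3); gcd(a, n) > 1, so (0/3) = 0 and the symbol is 0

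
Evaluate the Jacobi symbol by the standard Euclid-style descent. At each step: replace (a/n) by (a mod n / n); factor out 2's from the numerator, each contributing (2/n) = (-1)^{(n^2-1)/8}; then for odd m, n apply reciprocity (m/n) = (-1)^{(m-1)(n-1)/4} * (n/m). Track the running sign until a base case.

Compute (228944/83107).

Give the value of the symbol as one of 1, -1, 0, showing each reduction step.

0

(228944/83107): 228944 mod 83107 = 62730, so (228944/83107) = (62730/83107)
factor out 2^1: 62730 = 2^1·31365; with 83107 mod 8 = 3, (2/83107) = -1; sign now -1; continue with (31365/83107)
flip (31365/83107) -> (83107/31365): both odd, 31365 mod 4 = 1, 83107 mod 4 = 3, so the flip contributes +1; sign now -1
(83107/31365): 83107 mod 31365 = 20377, so (83107/31365) = (20377/31365)
flip (20377/31365) -> (31365/20377): both odd, 20377 mod 4 = 1, 31365 mod 4 = 1, so the flip contributes +1; sign now -1
(31365/20377): 31365 mod 20377 = 10988, so (31365/20377) = (10988/20377)
factor out 2^2: 10988 = 2^2·2747; with 20377 mod 8 = 1, (2/20377) = +1; sign now -1; continue with (2747/20377)
flip (2747/20377) -> (20377/2747): both odd, 2747 mod 4 = 3, 20377 mod 4 = 1, so the flip contributes +1; sign now -1
(20377/2747): 20377 mod 2747 = 1148, so (20377/2747) = (1148/2747)
factor out 2^2: 1148 = 2^2·287; with 2747 mod 8 = 3, (2/2747) = -1; sign now -1; continue with (287/2747)
flip (287/2747) -> (2747/287): both odd, 287 mod 4 = 3, 2747 mod 4 = 3, so the flip contributes -1; sign now +1
(2747/287): 2747 mod 287 = 164, so (2747/287) = (164/287)
factor out 2^2: 164 = 2^2·41; with 287 mod 8 = 7, (2/287) = +1; sign now +1; continue with (41/287)
flip (41/287) -> (287/41): both odd, 41 mod 4 = 1, 287 mod 4 = 3, so the flip contributes +1; sign now +1
(287/41): 287 mod 41 = 0, so (287/41) = (0/41)
reached (0/41); gcd(a, n) > 1, so (0/41) = 0 and the symbol is 0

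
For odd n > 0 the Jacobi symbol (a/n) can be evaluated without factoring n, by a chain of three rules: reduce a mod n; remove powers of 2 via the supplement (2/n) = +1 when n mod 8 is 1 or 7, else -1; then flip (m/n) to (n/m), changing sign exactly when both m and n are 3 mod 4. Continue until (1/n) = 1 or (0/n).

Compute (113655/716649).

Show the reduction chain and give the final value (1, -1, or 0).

0

flip (113655/716649) -> (716649/113655): both odd, 113655 mod 4 = 3, 716649 mod 4 = 1, so the flip contributes +1; sign now +1
(716649/113655): 716649 mod 113655 = 34719, so (716649/113655) = (34719/113655)
flip (34719/113655) -> (113655/34719): both odd, 34719 mod 4 = 3, 113655 mod 4 = 3, so the flip contributes -1; sign now -1
(113655/34719): 113655 mod 34719 = 9498, so (113655/34719) = (9498/34719)
factor out 2^1: 9498 = 2^1·4749; with 34719 mod 8 = 7, (2/34719) = +1; sign now -1; continue with (4749/34719)
flip (4749/34719) -> (34719/4749): both odd, 4749 mod 4 = 1, 34719 mod 4 = 3, so the flip contributes +1; sign now -1
(34719/4749): 34719 mod 4749 = 1476, so (34719/4749) = (1476/4749)
factor out 2^2: 1476 = 2^2·369; with 4749 mod 8 = 5, (2/4749) = -1; sign now -1; continue with (369/4749)
flip (369/4749) -> (4749/369): both odd, 369 mod 4 = 1, 4749 mod 4 = 1, so the flip contributes +1; sign now -1
(4749/369): 4749 mod 369 = 321, so (4749/369) = (321/369)
flip (321/369) -> (369/321): both odd, 321 mod 4 = 1, 369 mod 4 = 1, so the flip contributes +1; sign now -1
(369/321): 369 mod 321 = 48, so (369/321) = (48/321)
factor out 2^4: 48 = 2^4·3; with 321 mod 8 = 1, (2/321) = +1; sign now -1; continue with (3/321)
flip (3/321) -> (321/3): both odd, 3 mod 4 = 3, 321 mod 4 = 1, so the flip contributes +1; sign now -1
(321/3): 321 mod 3 = 0, so (321/3) = (0/3)
reached (0/3); gcd(a, n) > 1, so (0/3) = 0 and the symbol is 0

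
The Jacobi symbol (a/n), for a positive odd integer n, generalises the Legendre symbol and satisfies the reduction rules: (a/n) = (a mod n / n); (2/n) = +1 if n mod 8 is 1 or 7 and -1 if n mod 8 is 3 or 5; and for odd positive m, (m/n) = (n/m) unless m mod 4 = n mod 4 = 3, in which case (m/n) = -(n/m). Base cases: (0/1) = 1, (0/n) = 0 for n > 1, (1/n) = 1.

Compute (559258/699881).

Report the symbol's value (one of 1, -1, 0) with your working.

559258 = 2^1·279629; (2/699881) = +1 since 699881 mod 8 = 1, so (559258/699881) = (+1)^1·(279629/699881); sign now +1
reciprocity: (279629/699881) = +1·(699881/279629) since 279629 mod 4 = 1, 699881 mod 4 = 1; sign now +1
(699881/279629) = (140623/279629)   [reduce mod 279629]
reciprocity: (140623/279629) = +1·(279629/140623) since 140623 mod 4 = 3, 279629 mod 4 = 1; sign now +1
(279629/140623) = (139006/140623)   [reduce mod 140623]
139006 = 2^1·69503; (2/140623) = +1 since 140623 mod 8 = 7, so (139006/140623) = (+1)^1·(69503/140623); sign now +1
reciprocity: (69503/140623) = -1·(140623/69503) since 69503 mod 4 = 3, 140623 mod 4 = 3; sign now -1
(140623/69503) = (1617/69503)   [reduce mod 69503]
reciprocity: (1617/69503) = +1·(69503/1617) since 1617 mod 4 = 1, 69503 mod 4 = 3; sign now -1
(69503/1617) = (1589/1617)   [reduce mod 1617]
reciprocity: (1589/1617) = +1·(1617/1589) since 1589 mod 4 = 1, 1617 mod 4 = 1; sign now -1
(1617/1589) = (28/1589)   [reduce mod 1589]
28 = 2^2·7; (2/1589) = -1 since 1589 mod 8 = 5, so (28/1589) = (-1)^2·(7/1589); sign now -1
reciprocity: (7/1589) = +1·(1589/7) since 7 mod 4 = 3, 1589 mod 4 = 1; sign now -1
(1589/7) = (0/7)   [reduce mod 7]
(0/7) = 0   [gcd(a, n) > 1]; final value = 0

0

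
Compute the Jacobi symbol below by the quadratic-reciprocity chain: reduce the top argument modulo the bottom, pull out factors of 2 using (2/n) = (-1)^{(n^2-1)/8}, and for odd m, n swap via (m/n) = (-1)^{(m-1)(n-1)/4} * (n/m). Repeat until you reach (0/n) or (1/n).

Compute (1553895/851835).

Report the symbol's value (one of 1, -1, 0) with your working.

(1553895/851835): 1553895 mod 851835 = 702060, so (1553895/851835) = (702060/851835)
factor out 2^2: 702060 = 2^2·175515; with 851835 mod 8 = 3, (2/851835) = -1; sign now +1; continue with (175515/851835)
flip (175515/851835) -> (851835/175515): both odd, 175515 mod 4 = 3, 851835 mod 4 = 3, so the flip contributes -1; sign now -1
(851835/175515): 851835 mod 175515 = 149775, so (851835/175515) = (149775/175515)
flip (149775/175515) -> (175515/149775): both odd, 149775 mod 4 = 3, 175515 mod 4 = 3, so the flip contributes -1; sign now +1
(175515/149775): 175515 mod 149775 = 25740, so (175515/149775) = (25740/149775)
factor out 2^2: 25740 = 2^2·6435; with 149775 mod 8 = 7, (2/149775) = +1; sign now +1; continue with (6435/149775)
flip (6435/149775) -> (149775/6435): both odd, 6435 mod 4 = 3, 149775 mod 4 = 3, so the flip contributes -1; sign now -1
(149775/6435): 149775 mod 6435 = 1770, so (149775/6435) = (1770/6435)
factor out 2^1: 1770 = 2^1·885; with 6435 mod 8 = 3, (2/6435) = -1; sign now +1; continue with (885/6435)
flip (885/6435) -> (6435/885): both odd, 885 mod 4 = 1, 6435 mod 4 = 3, so the flip contributes +1; sign now +1
(6435/885): 6435 mod 885 = 240, so (6435/885) = (240/885)
factor out 2^4: 240 = 2^4·15; with 885 mod 8 = 5, (2/885) = -1; sign now +1; continue with (15/885)
flip (15/885) -> (885/15): both odd, 15 mod 4 = 3, 885 mod 4 = 1, so the flip contributes +1; sign now +1
(885/15): 885 mod 15 = 0, so (885/15) = (0/15)
reached (0/15); gcd(a, n) > 1, so (0/15) = 0 and the symbol is 0

0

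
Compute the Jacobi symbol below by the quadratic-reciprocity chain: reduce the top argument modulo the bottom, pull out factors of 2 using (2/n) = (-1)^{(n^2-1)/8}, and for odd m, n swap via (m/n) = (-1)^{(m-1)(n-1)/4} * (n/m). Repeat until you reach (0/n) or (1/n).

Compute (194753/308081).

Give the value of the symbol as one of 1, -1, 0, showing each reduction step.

reciprocity: (194753/308081) = +1·(308081/194753) since 194753 mod 4 = 1, 308081 mod 4 = 1; sign now +1
(308081/194753) = (113328/194753)   [reduce mod 194753]
113328 = 2^4·7083; (2/194753) = +1 since 194753 mod 8 = 1, so (113328/194753) = (+1)^4·(7083/194753); sign now +1
reciprocity: (7083/194753) = +1·(194753/7083) since 7083 mod 4 = 3, 194753 mod 4 = 1; sign now +1
(194753/7083) = (3512/7083)   [reduce mod 7083]
3512 = 2^3·439; (2/7083) = -1 since 7083 mod 8 = 3, so (3512/7083) = (-1)^3·(439/7083); sign now -1
reciprocity: (439/7083) = -1·(7083/439) since 439 mod 4 = 3, 7083 mod 4 = 3; sign now +1
(7083/439) = (59/439)   [reduce mod 439]
reciprocity: (59/439) = -1·(439/59) since 59 mod 4 = 3, 439 mod 4 = 3; sign now -1
(439/59) = (26/59)   [reduce mod 59]
26 = 2^1·13; (2/59) = -1 since 59 mod 8 = 3, so (26/59) = (-1)^1·(13/59); sign now +1
reciprocity: (13/59) = +1·(59/13) since 13 mod 4 = 1, 59 mod 4 = 3; sign now +1
(59/13) = (7/13)   [reduce mod 13]
reciprocity: (7/13) = +1·(13/7) since 7 mod 4 = 3, 13 mod 4 = 1; sign now +1
(13/7) = (6/7)   [reduce mod 7]
6 = 2^1·3; (2/7) = +1 since 7 mod 8 = 7, so (6/7) = (+1)^1·(3/7); sign now +1
reciprocity: (3/7) = -1·(7/3) since 3 mod 4 = 3, 7 mod 4 = 3; sign now -1
(7/3) = (1/3)   [reduce mod 3]
(1/3) = 1; final value = sign = -1

-1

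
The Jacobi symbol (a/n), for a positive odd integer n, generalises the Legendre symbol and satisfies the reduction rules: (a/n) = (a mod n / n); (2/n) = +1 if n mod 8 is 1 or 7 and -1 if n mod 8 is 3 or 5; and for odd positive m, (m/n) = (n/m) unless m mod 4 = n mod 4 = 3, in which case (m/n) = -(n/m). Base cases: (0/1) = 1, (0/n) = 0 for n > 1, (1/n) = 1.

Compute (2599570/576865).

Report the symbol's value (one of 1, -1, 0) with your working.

(2599570/576865) = (292110/576865)   [reduce mod 576865]
292110 = 2^1·146055; (2/576865) = +1 since 576865 mod 8 = 1, so (292110/576865) = (+1)^1·(146055/576865); sign now +1
reciprocity: (146055/576865) = +1·(576865/146055) since 146055 mod 4 = 3, 576865 mod 4 = 1; sign now +1
(576865/146055) = (138700/146055)   [reduce mod 146055]
138700 = 2^2·34675; (2/146055) = +1 since 146055 mod 8 = 7, so (138700/146055) = (+1)^2·(34675/146055); sign now +1
reciprocity: (34675/146055) = -1·(146055/34675) since 34675 mod 4 = 3, 146055 mod 4 = 3; sign now -1
(146055/34675) = (7355/34675)   [reduce mod 34675]
reciprocity: (7355/34675) = -1·(34675/7355) since 7355 mod 4 = 3, 34675 mod 4 = 3; sign now +1
(34675/7355) = (5255/7355)   [reduce mod 7355]
reciprocity: (5255/7355) = -1·(7355/5255) since 5255 mod 4 = 3, 7355 mod 4 = 3; sign now -1
(7355/5255) = (2100/5255)   [reduce mod 5255]
2100 = 2^2·525; (2/5255) = +1 since 5255 mod 8 = 7, so (2100/5255) = (+1)^2·(525/5255); sign now -1
reciprocity: (525/5255) = +1·(5255/525) since 525 mod 4 = 1, 5255 mod 4 = 3; sign now -1
(5255/525) = (5/525)   [reduce mod 525]
reciprocity: (5/525) = +1·(525/5) since 5 mod 4 = 1, 525 mod 4 = 1; sign now -1
(525/5) = (0/5)   [reduce mod 5]
(0/5) = 0   [gcd(a, n) > 1]; final value = 0

0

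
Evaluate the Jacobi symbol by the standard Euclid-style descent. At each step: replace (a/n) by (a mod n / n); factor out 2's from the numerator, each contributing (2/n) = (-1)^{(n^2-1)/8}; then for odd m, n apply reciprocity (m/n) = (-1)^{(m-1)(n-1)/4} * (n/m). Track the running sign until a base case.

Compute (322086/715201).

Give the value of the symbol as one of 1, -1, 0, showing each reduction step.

-1

factor out 2^1: 322086 = 2^1·161043; with 715201 mod 8 = 1, (2/715201) = +1; sign now +1; continue with (161043/715201)
flip (161043/715201) -> (715201/161043): both odd, 161043 mod 4 = 3, 715201 mod 4 = 1, so the flip contributes +1; sign now +1
(715201/161043): 715201 mod 161043 = 71029, so (715201/161043) = (71029/161043)
flip (71029/161043) -> (161043/71029): both odd, 71029 mod 4 = 1, 161043 mod 4 = 3, so the flip contributes +1; sign now +1
(161043/71029): 161043 mod 71029 = 18985, so (161043/71029) = (18985/71029)
flip (18985/71029) -> (71029/18985): both odd, 18985 mod 4 = 1, 71029 mod 4 = 1, so the flip contributes +1; sign now +1
(71029/18985): 71029 mod 18985 = 14074, so (71029/18985) = (14074/18985)
factor out 2^1: 14074 = 2^1·7037; with 18985 mod 8 = 1, (2/18985) = +1; sign now +1; continue with (7037/18985)
flip (7037/18985) -> (18985/7037): both odd, 7037 mod 4 = 1, 18985 mod 4 = 1, so the flip contributes +1; sign now +1
(18985/7037): 18985 mod 7037 = 4911, so (18985/7037) = (4911/7037)
flip (4911/7037) -> (7037/4911): both odd, 4911 mod 4 = 3, 7037 mod 4 = 1, so the flip contributes +1; sign now +1
(7037/4911): 7037 mod 4911 = 2126, so (7037/4911) = (2126/4911)
factor out 2^1: 2126 = 2^1·1063; with 4911 mod 8 = 7, (2/4911) = +1; sign now +1; continue with (1063/4911)
flip (1063/4911) -> (4911/1063): both odd, 1063 mod 4 = 3, 4911 mod 4 = 3, so the flip contributes -1; sign now -1
(4911/1063): 4911 mod 1063 = 659, so (4911/1063) = (659/1063)
flip (659/1063) -> (1063/659): both odd, 659 mod 4 = 3, 1063 mod 4 = 3, so the flip contributes -1; sign now +1
(1063/659): 1063 mod 659 = 404, so (1063/659) = (404/659)
factor out 2^2: 404 = 2^2·101; with 659 mod 8 = 3, (2/659) = -1; sign now +1; continue with (101/659)
flip (101/659) -> (659/101): both odd, 101 mod 4 = 1, 659 mod 4 = 3, so the flip contributes +1; sign now +1
(659/101): 659 mod 101 = 53, so (659/101) = (53/101)
flip (53/101) -> (101/53): both odd, 53 mod 4 = 1, 101 mod 4 = 1, so the flip contributes +1; sign now +1
(101/53): 101 mod 53 = 48, so (101/53) = (48/53)
factor out 2^4: 48 = 2^4·3; with 53 mod 8 = 5, (2/53) = -1; sign now +1; continue with (3/53)
flip (3/53) -> (53/3): both odd, 3 mod 4 = 3, 53 mod 4 = 1, so the flip contributes +1; sign now +1
(53/3): 53 mod 3 = 2, so (53/3) = (2/3)
factor out 2^1: 2 = 2^1·1; with 3 mod 8 = 3, (2/3) = -1; sign now -1; continue with (1/3)
reached (1/3) = 1, so the symbol is -1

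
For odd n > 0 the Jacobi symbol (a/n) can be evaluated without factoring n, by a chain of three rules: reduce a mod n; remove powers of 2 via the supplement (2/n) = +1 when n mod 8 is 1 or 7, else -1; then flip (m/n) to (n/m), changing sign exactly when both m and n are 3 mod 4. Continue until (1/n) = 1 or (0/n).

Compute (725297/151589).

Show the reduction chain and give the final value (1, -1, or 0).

(725297/151589) = (118941/151589)   [reduce mod 151589]
reciprocity: (118941/151589) = +1·(151589/118941) since 118941 mod 4 = 1, 151589 mod 4 = 1; sign now +1
(151589/118941) = (32648/118941)   [reduce mod 118941]
32648 = 2^3·4081; (2/118941) = -1 since 118941 mod 8 = 5, so (32648/118941) = (-1)^3·(4081/118941); sign now -1
reciprocity: (4081/118941) = +1·(118941/4081) since 4081 mod 4 = 1, 118941 mod 4 = 1; sign now -1
(118941/4081) = (592/4081)   [reduce mod 4081]
592 = 2^4·37; (2/4081) = +1 since 4081 mod 8 = 1, so (592/4081) = (+1)^4·(37/4081); sign now -1
reciprocity: (37/4081) = +1·(4081/37) since 37 mod 4 = 1, 4081 mod 4 = 1; sign now -1
(4081/37) = (11/37)   [reduce mod 37]
reciprocity: (11/37) = +1·(37/11) since 11 mod 4 = 3, 37 mod 4 = 1; sign now -1
(37/11) = (4/11)   [reduce mod 11]
4 = 2^2·1; (2/11) = -1 since 11 mod 8 = 3, so (4/11) = (-1)^2·(1/11); sign now -1
(1/11) = 1; final value = sign = -1

-1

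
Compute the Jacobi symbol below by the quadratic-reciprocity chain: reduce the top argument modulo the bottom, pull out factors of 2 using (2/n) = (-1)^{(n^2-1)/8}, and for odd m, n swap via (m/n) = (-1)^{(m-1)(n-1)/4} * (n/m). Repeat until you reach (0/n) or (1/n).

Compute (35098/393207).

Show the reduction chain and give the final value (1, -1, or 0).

-1

factor out 2^1: 35098 = 2^1·17549; with 393207 mod 8 = 7, (2/393207) = +1; sign now +1; continue with (17549/393207)
flip (17549/393207) -> (393207/17549): both odd, 17549 mod 4 = 1, 393207 mod 4 = 3, so the flip contributes +1; sign now +1
(393207/17549): 393207 mod 17549 = 7129, so (393207/17549) = (7129/17549)
flip (7129/17549) -> (17549/7129): both odd, 7129 mod 4 = 1, 17549 mod 4 = 1, so the flip contributes +1; sign now +1
(17549/7129): 17549 mod 7129 = 3291, so (17549/7129) = (3291/7129)
flip (3291/7129) -> (7129/3291): both odd, 3291 mod 4 = 3, 7129 mod 4 = 1, so the flip contributes +1; sign now +1
(7129/3291): 7129 mod 3291 = 547, so (7129/3291) = (547/3291)
flip (547/3291) -> (3291/547): both odd, 547 mod 4 = 3, 3291 mod 4 = 3, so the flip contributes -1; sign now -1
(3291/547): 3291 mod 547 = 9, so (3291/547) = (9/547)
flip (9/547) -> (547/9): both odd, 9 mod 4 = 1, 547 mod 4 = 3, so the flip contributes +1; sign now -1
(547/9): 547 mod 9 = 7, so (547/9) = (7/9)
flip (7/9) -> (9/7): both odd, 7 mod 4 = 3, 9 mod 4 = 1, so the flip contributes +1; sign now -1
(9/7): 9 mod 7 = 2, so (9/7) = (2/7)
factor out 2^1: 2 = 2^1·1; with 7 mod 8 = 7, (2/7) = +1; sign now -1; continue with (1/7)
reached (1/7) = 1, so the symbol is -1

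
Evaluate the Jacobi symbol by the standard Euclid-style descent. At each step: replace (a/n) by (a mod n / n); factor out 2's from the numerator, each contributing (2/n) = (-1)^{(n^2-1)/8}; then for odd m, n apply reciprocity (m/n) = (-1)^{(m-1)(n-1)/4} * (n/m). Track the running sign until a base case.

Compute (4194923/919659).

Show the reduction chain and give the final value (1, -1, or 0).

(4194923/919659) = (516287/919659)   [reduce mod 919659]
reciprocity: (516287/919659) = -1·(919659/516287) since 516287 mod 4 = 3, 919659 mod 4 = 3; sign now -1
(919659/516287) = (403372/516287)   [reduce mod 516287]
403372 = 2^2·100843; (2/516287) = +1 since 516287 mod 8 = 7, so (403372/516287) = (+1)^2·(100843/516287); sign now -1
reciprocity: (100843/516287) = -1·(516287/100843) since 100843 mod 4 = 3, 516287 mod 4 = 3; sign now +1
(516287/100843) = (12072/100843)   [reduce mod 100843]
12072 = 2^3·1509; (2/100843) = -1 since 100843 mod 8 = 3, so (12072/100843) = (-1)^3·(1509/100843); sign now -1
reciprocity: (1509/100843) = +1·(100843/1509) since 1509 mod 4 = 1, 100843 mod 4 = 3; sign now -1
(100843/1509) = (1249/1509)   [reduce mod 1509]
reciprocity: (1249/1509) = +1·(1509/1249) since 1249 mod 4 = 1, 1509 mod 4 = 1; sign now -1
(1509/1249) = (260/1249)   [reduce mod 1249]
260 = 2^2·65; (2/1249) = +1 since 1249 mod 8 = 1, so (260/1249) = (+1)^2·(65/1249); sign now -1
reciprocity: (65/1249) = +1·(1249/65) since 65 mod 4 = 1, 1249 mod 4 = 1; sign now -1
(1249/65) = (14/65)   [reduce mod 65]
14 = 2^1·7; (2/65) = +1 since 65 mod 8 = 1, so (14/65) = (+1)^1·(7/65); sign now -1
reciprocity: (7/65) = +1·(65/7) since 7 mod 4 = 3, 65 mod 4 = 1; sign now -1
(65/7) = (2/7)   [reduce mod 7]
2 = 2^1·1; (2/7) = +1 since 7 mod 8 = 7, so (2/7) = (+1)^1·(1/7); sign now -1
(1/7) = 1; final value = sign = -1

-1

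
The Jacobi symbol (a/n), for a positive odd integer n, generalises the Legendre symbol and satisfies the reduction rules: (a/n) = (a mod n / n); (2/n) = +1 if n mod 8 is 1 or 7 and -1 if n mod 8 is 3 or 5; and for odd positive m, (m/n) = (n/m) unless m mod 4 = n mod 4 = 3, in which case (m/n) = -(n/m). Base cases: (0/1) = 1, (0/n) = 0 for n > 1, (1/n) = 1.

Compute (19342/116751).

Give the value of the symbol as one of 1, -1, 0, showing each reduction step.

19342 = 2^1·9671; (2/116751) = +1 since 116751 mod 8 = 7, so (19342/116751) = (+1)^1·(9671/116751); sign now +1
reciprocity: (9671/116751) = -1·(116751/9671) since 9671 mod 4 = 3, 116751 mod 4 = 3; sign now -1
(116751/9671) = (699/9671)   [reduce mod 9671]
reciprocity: (699/9671) = -1·(9671/699) since 699 mod 4 = 3, 9671 mod 4 = 3; sign now +1
(9671/699) = (584/699)   [reduce mod 699]
584 = 2^3·73; (2/699) = -1 since 699 mod 8 = 3, so (584/699) = (-1)^3·(73/699); sign now -1
reciprocity: (73/699) = +1·(699/73) since 73 mod 4 = 1, 699 mod 4 = 3; sign now -1
(699/73) = (42/73)   [reduce mod 73]
42 = 2^1·21; (2/73) = +1 since 73 mod 8 = 1, so (42/73) = (+1)^1·(21/73); sign now -1
reciprocity: (21/73) = +1·(73/21) since 21 mod 4 = 1, 73 mod 4 = 1; sign now -1
(73/21) = (10/21)   [reduce mod 21]
10 = 2^1·5; (2/21) = -1 since 21 mod 8 = 5, so (10/21) = (-1)^1·(5/21); sign now +1
reciprocity: (5/21) = +1·(21/5) since 5 mod 4 = 1, 21 mod 4 = 1; sign now +1
(21/5) = (1/5)   [reduce mod 5]
(1/5) = 1; final value = sign = +1

1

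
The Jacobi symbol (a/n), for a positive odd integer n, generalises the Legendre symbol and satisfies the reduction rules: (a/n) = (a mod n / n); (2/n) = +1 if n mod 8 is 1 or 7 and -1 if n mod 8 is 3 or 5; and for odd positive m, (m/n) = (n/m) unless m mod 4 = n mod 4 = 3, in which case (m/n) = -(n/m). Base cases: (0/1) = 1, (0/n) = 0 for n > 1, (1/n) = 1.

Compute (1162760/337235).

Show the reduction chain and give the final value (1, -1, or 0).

(1162760/337235) = (151055/337235)   [reduce mod 337235]
reciprocity: (151055/337235) = -1·(337235/151055) since 151055 mod 4 = 3, 337235 mod 4 = 3; sign now -1
(337235/151055) = (35125/151055)   [reduce mod 151055]
reciprocity: (35125/151055) = +1·(151055/35125) since 35125 mod 4 = 1, 151055 mod 4 = 3; sign now -1
(151055/35125) = (10555/35125)   [reduce mod 35125]
reciprocity: (10555/35125) = +1·(35125/10555) since 10555 mod 4 = 3, 35125 mod 4 = 1; sign now -1
(35125/10555) = (3460/10555)   [reduce mod 10555]
3460 = 2^2·865; (2/10555) = -1 since 10555 mod 8 = 3, so (3460/10555) = (-1)^2·(865/10555); sign now -1
reciprocity: (865/10555) = +1·(10555/865) since 865 mod 4 = 1, 10555 mod 4 = 3; sign now -1
(10555/865) = (175/865)   [reduce mod 865]
reciprocity: (175/865) = +1·(865/175) since 175 mod 4 = 3, 865 mod 4 = 1; sign now -1
(865/175) = (165/175)   [reduce mod 175]
reciprocity: (165/175) = +1·(175/165) since 165 mod 4 = 1, 175 mod 4 = 3; sign now -1
(175/165) = (10/165)   [reduce mod 165]
10 = 2^1·5; (2/165) = -1 since 165 mod 8 = 5, so (10/165) = (-1)^1·(5/165); sign now +1
reciprocity: (5/165) = +1·(165/5) since 5 mod 4 = 1, 165 mod 4 = 1; sign now +1
(165/5) = (0/5)   [reduce mod 5]
(0/5) = 0   [gcd(a, n) > 1]; final value = 0

0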